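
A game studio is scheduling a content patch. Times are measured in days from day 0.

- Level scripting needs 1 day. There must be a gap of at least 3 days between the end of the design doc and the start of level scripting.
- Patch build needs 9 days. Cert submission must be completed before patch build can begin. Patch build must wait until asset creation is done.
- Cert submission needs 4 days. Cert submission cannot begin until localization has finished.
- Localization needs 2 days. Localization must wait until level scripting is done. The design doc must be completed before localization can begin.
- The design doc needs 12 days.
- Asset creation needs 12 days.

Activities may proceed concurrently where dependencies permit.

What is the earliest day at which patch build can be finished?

31

Asset creation has no prerequisites, so it starts at day 0 and finishes at day 12.
The design doc has no prerequisites, so it starts at day 0 and finishes at day 12.
Level scripting cannot begin until the design doc (finishes day 12, plus 3-day gap → day 15). It runs from day 15 to 15 + 1 = day 16.
Localization has to wait for level scripting (finishes day 16); the design doc (finishes day 12). The latest of these is day 16, so localization runs day 16 to 16 + 2 = day 18.
Cert submission cannot begin until localization (finishes day 18). It runs from day 18 to 18 + 4 = day 22.
Patch build cannot start until cert submission (finishes day 22); asset creation (finishes day 12). The controlling bound is day 22, so patch build finishes at 22 + 9 = day 31.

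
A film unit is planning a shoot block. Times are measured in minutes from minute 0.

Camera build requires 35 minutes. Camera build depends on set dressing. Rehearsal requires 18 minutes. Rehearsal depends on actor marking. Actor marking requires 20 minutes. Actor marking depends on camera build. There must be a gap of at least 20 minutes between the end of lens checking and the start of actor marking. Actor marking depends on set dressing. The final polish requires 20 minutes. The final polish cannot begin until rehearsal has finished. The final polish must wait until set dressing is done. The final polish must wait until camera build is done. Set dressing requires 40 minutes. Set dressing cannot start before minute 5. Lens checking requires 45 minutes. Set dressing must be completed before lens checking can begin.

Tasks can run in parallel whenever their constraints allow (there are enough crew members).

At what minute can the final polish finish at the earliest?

168

Set dressing cannot begin until its own release at minute 5. It runs from minute 5 to 5 + 40 = minute 45.
Lens checking waits on set dressing (finishes minute 45), so it starts at minute 45 and finishes at 45 + 45 = minute 90.
After set dressing (finishes minute 45), camera build can start at minute 45 and finishes at minute 80.
Actor marking needs all of camera build (finishes minute 80); lens checking (finishes minute 90, plus 20-minute gap → minute 110); set dressing (finishes minute 45). That puts its earliest start at minute 110; it finishes at 110 + 20 = minute 130.
After actor marking (finishes minute 130), rehearsal can start at minute 130 and finishes at minute 148.
The final polish needs all of rehearsal (finishes minute 148); set dressing (finishes minute 45); camera build (finishes minute 80). That puts its earliest start at minute 148; it finishes at 148 + 20 = minute 168.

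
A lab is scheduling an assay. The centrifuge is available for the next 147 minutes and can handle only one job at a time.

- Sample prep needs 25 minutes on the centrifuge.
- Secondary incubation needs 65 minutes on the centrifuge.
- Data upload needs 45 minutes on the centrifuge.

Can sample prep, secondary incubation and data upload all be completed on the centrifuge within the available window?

Running back to back, the jobs need 25 + 65 + 45 = 135 minutes on the centrifuge.
Since 135 ≤ 147, they fit within the window.

Yes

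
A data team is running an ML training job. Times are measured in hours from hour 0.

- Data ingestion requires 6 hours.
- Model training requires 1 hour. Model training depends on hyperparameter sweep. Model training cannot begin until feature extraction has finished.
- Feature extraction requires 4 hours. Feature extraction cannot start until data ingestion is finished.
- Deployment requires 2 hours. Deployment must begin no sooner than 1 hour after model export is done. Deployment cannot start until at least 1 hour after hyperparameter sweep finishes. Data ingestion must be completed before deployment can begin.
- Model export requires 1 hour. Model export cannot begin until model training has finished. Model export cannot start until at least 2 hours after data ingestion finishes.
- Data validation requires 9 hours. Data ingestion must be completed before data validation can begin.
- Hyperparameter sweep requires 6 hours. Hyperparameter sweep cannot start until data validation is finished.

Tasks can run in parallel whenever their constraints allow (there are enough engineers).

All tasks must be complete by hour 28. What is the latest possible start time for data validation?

8

Deployment has no dependents, so it just needs to finish by hour 28. Starting by 28 − 2 = hour 26 achieves that.
Since deployment (must start by hour 26, minus 1-hour gap → hour 25) depends on it, model export must finish by hour 25. Backing off its 1-hour duration gives a latest start of hour 24.
Since model export (must start by hour 24) depends on it, model training must finish by hour 24. Backing off its 1-hour duration gives a latest start of hour 23.
For hyperparameter sweep: model training (must start by hour 23); deployment (must start by hour 26, minus 1-hour gap → hour 25). The most restrictive is hour 23; with a 6-hour duration, hyperparameter sweep must start by hour 17.
Data validation must finish before hyperparameter sweep (must start by hour 17). With a 9-hour duration, data validation must start by 17 − 9 = hour 8.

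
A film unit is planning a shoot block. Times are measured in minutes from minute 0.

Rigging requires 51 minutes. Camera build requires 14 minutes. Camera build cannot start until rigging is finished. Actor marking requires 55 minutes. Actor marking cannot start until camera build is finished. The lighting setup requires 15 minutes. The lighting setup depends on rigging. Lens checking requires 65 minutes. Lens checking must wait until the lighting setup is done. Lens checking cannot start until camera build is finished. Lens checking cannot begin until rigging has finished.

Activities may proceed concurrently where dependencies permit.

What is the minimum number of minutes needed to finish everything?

131

Nothing blocks rigging, so it runs from minute 0 to minute 51.
Camera build cannot begin until rigging (finishes minute 51). It runs from minute 51 to 51 + 14 = minute 65.
After camera build (finishes minute 65), actor marking can start at minute 65 and finishes at minute 120.
After rigging (finishes minute 51), the lighting setup can start at minute 51 and finishes at minute 66.
Lens checking cannot start until the lighting setup (finishes minute 66); camera build (finishes minute 65); rigging (finishes minute 51). The controlling bound is minute 66, so lens checking finishes at 66 + 65 = minute 131.
All tasks are finished once the last one completes. Finish times: Rigging at 51, The lighting setup at 66, Camera build at 65, Lens checking at 131, Actor marking at 120. The latest is minute 131.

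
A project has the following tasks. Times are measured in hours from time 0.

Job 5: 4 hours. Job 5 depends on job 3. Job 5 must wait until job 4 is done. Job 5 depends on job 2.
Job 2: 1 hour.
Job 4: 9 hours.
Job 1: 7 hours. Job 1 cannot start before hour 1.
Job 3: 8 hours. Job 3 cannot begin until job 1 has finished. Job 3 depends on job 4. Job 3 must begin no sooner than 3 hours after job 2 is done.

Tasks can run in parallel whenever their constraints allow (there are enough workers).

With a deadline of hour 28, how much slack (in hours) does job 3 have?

7

Nothing blocks job 4, so it runs from hour 0 to hour 9.
Nothing blocks job 2, so it runs from hour 0 to hour 1.
After its own release at hour 1, job 1 can start at hour 1 and finishes at hour 8.
Job 3 has to wait for job 1 (finishes hour 8); job 4 (finishes hour 9); job 2 (finishes hour 1, plus 3-hour gap → hour 4). The latest of these is hour 9, so job 3 runs hour 9 to 9 + 8 = hour 17.

Working backward from the deadline:
To finish by hour 28, job 5 (duration 4) must start no later than hour 24.
Job 3 feeds into job 5 (must start by hour 24); so job 3 must finish by hour 24 and therefore start by hour 16.
So job 3 can start as early as hour 9 and as late as hour 16, giving 16 − 9 = 7 hours of slack.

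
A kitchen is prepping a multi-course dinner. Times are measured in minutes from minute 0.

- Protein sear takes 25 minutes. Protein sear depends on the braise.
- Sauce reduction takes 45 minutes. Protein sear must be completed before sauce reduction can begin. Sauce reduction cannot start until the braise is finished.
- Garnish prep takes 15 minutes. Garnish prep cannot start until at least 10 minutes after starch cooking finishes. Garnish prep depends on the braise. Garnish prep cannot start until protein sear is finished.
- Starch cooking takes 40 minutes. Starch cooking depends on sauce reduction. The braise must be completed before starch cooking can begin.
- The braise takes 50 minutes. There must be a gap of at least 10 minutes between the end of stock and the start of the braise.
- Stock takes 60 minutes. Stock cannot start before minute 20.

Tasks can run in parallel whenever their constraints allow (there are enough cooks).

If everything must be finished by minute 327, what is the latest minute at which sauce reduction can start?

217

Garnish prep must finish by minute 327; it takes 15 minutes, so it must start by 327 − 15 = minute 312.
Starch cooking must finish before garnish prep (must start by minute 312, minus 10-minute gap → minute 302). With a 40-minute duration, starch cooking must start by 302 − 40 = minute 262.
Sauce reduction must finish before starch cooking (must start by minute 262). With a 45-minute duration, sauce reduction must start by 262 − 45 = minute 217.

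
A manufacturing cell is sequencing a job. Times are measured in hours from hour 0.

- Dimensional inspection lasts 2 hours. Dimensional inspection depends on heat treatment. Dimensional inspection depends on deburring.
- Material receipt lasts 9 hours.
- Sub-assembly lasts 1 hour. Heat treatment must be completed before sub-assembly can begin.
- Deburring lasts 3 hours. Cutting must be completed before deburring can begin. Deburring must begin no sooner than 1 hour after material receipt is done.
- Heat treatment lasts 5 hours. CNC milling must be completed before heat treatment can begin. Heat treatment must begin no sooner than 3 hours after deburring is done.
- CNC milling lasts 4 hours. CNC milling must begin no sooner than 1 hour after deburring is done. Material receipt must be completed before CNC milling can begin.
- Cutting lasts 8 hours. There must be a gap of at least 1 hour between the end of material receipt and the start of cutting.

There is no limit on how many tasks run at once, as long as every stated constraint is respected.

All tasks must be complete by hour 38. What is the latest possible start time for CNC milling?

Nothing follows dimensional inspection; the deadline of hour 38 is its only limit. It must start by 38 − 2 = hour 36.
Nothing follows sub-assembly; the deadline of hour 38 is its only limit. It must start by 38 − 1 = hour 37.
For heat treatment: dimensional inspection (must start by hour 36); sub-assembly (must start by hour 37). The most restrictive is hour 36; with a 5-hour duration, heat treatment must start by hour 31.
CNC milling must finish before heat treatment (must start by hour 31). With a 4-hour duration, CNC milling must start by 31 − 4 = hour 27.

27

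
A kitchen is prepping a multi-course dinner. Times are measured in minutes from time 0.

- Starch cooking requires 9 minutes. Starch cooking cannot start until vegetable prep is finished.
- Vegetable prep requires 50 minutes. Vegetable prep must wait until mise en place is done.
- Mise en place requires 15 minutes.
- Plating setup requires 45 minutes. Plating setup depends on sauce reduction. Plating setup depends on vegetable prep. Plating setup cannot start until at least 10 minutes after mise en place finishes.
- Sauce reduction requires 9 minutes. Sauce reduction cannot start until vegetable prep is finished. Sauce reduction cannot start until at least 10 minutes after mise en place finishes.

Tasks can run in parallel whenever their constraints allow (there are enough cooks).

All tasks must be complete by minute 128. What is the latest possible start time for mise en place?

9

Nothing follows plating setup; the deadline of minute 128 is its only limit. It must start by 128 − 45 = minute 83.
Sauce reduction has to be done before plating setup (must start by minute 83). That means finishing by minute 83, i.e. starting by 83 − 9 = minute 74.
Starch cooking has no dependents, so it just needs to finish by minute 128. Starting by 128 − 9 = minute 119 achieves that.
Vegetable prep feeds sauce reduction (must start by minute 74); starch cooking (must start by minute 119); plating setup (must start by minute 83). Taking the minimum, vegetable prep must finish by minute 74 and start by 74 − 50 = minute 24.
Mise en place feeds vegetable prep (must start by minute 24); sauce reduction (must start by minute 74, minus 10-minute gap → minute 64); plating setup (must start by minute 83, minus 10-minute gap → minute 73). Taking the minimum, mise en place must finish by minute 24 and start by 24 − 15 = minute 9.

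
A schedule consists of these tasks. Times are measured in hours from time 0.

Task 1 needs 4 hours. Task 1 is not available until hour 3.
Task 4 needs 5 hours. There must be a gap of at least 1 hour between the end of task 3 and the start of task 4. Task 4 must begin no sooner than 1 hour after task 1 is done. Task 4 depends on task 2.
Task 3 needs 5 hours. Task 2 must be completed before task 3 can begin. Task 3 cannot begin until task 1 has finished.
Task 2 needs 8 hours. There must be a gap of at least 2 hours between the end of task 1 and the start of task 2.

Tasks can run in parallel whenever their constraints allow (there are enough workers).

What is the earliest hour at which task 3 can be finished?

Task 1 cannot begin until its own release at hour 3. It runs from hour 3 to 3 + 4 = hour 7.
Task 2 cannot begin until task 1 (finishes hour 7, plus 2-hour gap → hour 9). It runs from hour 9 to 9 + 8 = hour 17.
Task 3 needs all of task 2 (finishes hour 17); task 1 (finishes hour 7). That puts its earliest start at hour 17; it finishes at 17 + 5 = hour 22.

22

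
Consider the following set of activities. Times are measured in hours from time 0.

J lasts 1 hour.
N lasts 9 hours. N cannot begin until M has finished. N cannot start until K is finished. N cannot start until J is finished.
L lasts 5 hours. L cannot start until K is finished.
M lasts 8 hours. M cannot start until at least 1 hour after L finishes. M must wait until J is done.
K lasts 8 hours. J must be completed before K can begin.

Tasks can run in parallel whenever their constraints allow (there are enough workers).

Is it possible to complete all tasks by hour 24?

J has no prerequisites, so it starts at hour 0 and finishes at hour 1.
After J (finishes hour 1), K can start at hour 1 and finishes at hour 9.
After K (finishes hour 9), L can start at hour 9 and finishes at hour 14.
M cannot start until L (finishes hour 14, plus 1-hour gap → hour 15); J (finishes hour 1). The controlling bound is hour 15, so M finishes at 15 + 8 = hour 23.
N has to wait for M (finishes hour 23); K (finishes hour 9); J (finishes hour 1). The latest of these is hour 23, so N runs hour 23 to 23 + 9 = hour 32.
The earliest everything can be done is hour 32, which is after the deadline of 24, so it is not possible.

No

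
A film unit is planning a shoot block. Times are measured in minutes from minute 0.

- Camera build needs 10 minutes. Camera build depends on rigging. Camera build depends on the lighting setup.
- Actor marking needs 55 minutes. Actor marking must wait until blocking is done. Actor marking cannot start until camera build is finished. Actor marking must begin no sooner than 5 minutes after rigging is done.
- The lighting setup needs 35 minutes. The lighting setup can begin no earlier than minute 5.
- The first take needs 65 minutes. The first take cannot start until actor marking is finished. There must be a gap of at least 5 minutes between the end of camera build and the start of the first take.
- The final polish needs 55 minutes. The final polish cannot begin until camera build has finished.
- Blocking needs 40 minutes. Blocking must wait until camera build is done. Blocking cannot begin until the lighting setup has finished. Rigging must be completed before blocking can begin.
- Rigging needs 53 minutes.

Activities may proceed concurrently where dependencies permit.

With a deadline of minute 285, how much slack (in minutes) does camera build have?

62

After its own release at minute 5, the lighting setup can start at minute 5 and finishes at minute 40.
Rigging has no prerequisites, so it starts at minute 0 and finishes at minute 53.
Camera build has to wait for rigging (finishes minute 53); the lighting setup (finishes minute 40). The latest of these is minute 53, so camera build runs minute 53 to 53 + 10 = minute 63.

Working backward from the deadline:
To finish by minute 285, the first take (duration 65) must start no later than minute 220.
Actor marking must finish before the first take (must start by minute 220). With a 55-minute duration, actor marking must start by 220 − 55 = minute 165.
Blocking must finish before actor marking (must start by minute 165). With a 40-minute duration, blocking must start by 165 − 40 = minute 125.
The final polish must finish by minute 285; it takes 55 minutes, so it must start by 285 − 55 = minute 230.
For camera build: blocking (must start by minute 125); actor marking (must start by minute 165); the final polish (must start by minute 230); the first take (must start by minute 220, minus 5-minute gap → minute 215). The most restrictive is minute 125; with a 10-minute duration, camera build must start by minute 115.
So camera build can start as early as minute 53 and as late as minute 115, giving 115 − 53 = 62 minutes of slack.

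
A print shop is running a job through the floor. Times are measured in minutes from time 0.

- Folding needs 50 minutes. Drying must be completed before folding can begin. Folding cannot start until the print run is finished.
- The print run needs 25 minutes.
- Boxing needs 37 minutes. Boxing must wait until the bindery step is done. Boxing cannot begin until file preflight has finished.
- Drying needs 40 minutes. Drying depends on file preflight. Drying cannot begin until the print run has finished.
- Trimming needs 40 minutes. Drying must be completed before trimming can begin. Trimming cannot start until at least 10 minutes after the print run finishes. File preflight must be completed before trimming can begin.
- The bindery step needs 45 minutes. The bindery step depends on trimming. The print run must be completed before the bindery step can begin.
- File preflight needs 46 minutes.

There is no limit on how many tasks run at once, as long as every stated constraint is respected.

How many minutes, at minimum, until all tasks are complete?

208

Nothing blocks the print run, so it runs from minute 0 to minute 25.
File preflight has no prerequisites, so it starts at minute 0 and finishes at minute 46.
Drying has to wait for file preflight (finishes minute 46); the print run (finishes minute 25). The latest of these is minute 46, so drying runs minute 46 to 46 + 40 = minute 86.
For folding: drying (finishes minute 86); the print run (finishes minute 25). Taking the maximum gives a start of minute 86, and it finishes at 86 + 50 = minute 136.
Trimming cannot start until drying (finishes minute 86); the print run (finishes minute 25, plus 10-minute gap → minute 35); file preflight (finishes minute 46). The controlling bound is minute 86, so trimming finishes at 86 + 40 = minute 126.
The bindery step cannot start until trimming (finishes minute 126); the print run (finishes minute 25). The controlling bound is minute 126, so the bindery step finishes at 126 + 45 = minute 171.
Boxing cannot start until the bindery step (finishes minute 171); file preflight (finishes minute 46). The controlling bound is minute 171, so boxing finishes at 171 + 37 = minute 208.
All tasks are finished once the last one completes. Finish times: File preflight at 46, The print run at 25, Drying at 86, Trimming at 126, Folding at 136, The bindery step at 171, Boxing at 208. The latest is minute 208.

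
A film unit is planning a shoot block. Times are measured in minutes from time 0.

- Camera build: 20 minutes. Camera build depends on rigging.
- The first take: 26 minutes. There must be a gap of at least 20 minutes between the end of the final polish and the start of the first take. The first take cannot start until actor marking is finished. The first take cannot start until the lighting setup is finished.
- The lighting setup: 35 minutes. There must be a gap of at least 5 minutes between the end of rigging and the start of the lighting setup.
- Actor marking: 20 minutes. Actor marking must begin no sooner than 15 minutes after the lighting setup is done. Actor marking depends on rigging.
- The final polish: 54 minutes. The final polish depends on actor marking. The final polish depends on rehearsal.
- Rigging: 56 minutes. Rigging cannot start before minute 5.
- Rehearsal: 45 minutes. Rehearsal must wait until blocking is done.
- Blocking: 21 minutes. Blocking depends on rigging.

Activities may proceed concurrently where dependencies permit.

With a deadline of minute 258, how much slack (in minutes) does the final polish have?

After its own release at minute 5, rigging can start at minute 5 and finishes at minute 61.
Blocking cannot begin until rigging (finishes minute 61). It runs from minute 61 to 61 + 21 = minute 82.
Rehearsal cannot begin until blocking (finishes minute 82). It runs from minute 82 to 82 + 45 = minute 127.
The lighting setup waits on rigging (finishes minute 61, plus 5-minute gap → minute 66), so it starts at minute 66 and finishes at 66 + 35 = minute 101.
Actor marking cannot start until the lighting setup (finishes minute 101, plus 15-minute gap → minute 116); rigging (finishes minute 61). The controlling bound is minute 116, so actor marking finishes at 116 + 20 = minute 136.
The final polish has to wait for actor marking (finishes minute 136); rehearsal (finishes minute 127). The latest of these is minute 136, so the final polish runs minute 136 to 136 + 54 = minute 190.

Working backward from the deadline:
The first take has no dependents, so it just needs to finish by minute 258. Starting by 258 − 26 = minute 232 achieves that.
Since the first take (must start by minute 232, minus 20-minute gap → minute 212) depends on it, the final polish must finish by minute 212. Backing off its 54-minute duration gives a latest start of minute 158.
So the final polish can start as early as minute 136 and as late as minute 158, giving 158 − 136 = 22 minutes of slack.

22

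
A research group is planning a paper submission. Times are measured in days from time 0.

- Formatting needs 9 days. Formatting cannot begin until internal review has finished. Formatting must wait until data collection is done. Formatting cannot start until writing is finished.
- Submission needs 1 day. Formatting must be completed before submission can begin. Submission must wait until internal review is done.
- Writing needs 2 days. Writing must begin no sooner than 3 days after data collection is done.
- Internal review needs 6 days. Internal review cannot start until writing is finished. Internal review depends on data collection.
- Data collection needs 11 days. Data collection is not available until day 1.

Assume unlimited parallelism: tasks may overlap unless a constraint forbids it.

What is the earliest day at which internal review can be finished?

23

Data collection cannot begin until its own release at day 1. It runs from day 1 to 1 + 11 = day 12.
Writing cannot begin until data collection (finishes day 12, plus 3-day gap → day 15). It runs from day 15 to 15 + 2 = day 17.
For internal review: writing (finishes day 17); data collection (finishes day 12). Taking the maximum gives a start of day 17, and it finishes at 17 + 6 = day 23.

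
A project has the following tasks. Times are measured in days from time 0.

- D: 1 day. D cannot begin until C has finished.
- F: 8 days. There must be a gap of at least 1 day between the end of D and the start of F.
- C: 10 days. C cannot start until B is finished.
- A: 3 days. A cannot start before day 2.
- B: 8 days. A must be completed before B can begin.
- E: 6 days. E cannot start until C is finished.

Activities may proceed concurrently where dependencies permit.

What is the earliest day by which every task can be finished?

A waits on its own release at day 2, so it starts at day 2 and finishes at 2 + 3 = day 5.
B waits on A (finishes day 5), so it starts at day 5 and finishes at 5 + 8 = day 13.
After B (finishes day 13), C can start at day 13 and finishes at day 23.
E waits on C (finishes day 23), so it starts at day 23 and finishes at 23 + 6 = day 29.
D cannot begin until C (finishes day 23). It runs from day 23 to 23 + 1 = day 24.
F waits on D (finishes day 24, plus 1-day gap → day 25), so it starts at day 25 and finishes at 25 + 8 = day 33.
All tasks are finished once the last one completes. Finish times: A at 5, B at 13, C at 23, D at 24, E at 29, F at 33. The latest is day 33.

33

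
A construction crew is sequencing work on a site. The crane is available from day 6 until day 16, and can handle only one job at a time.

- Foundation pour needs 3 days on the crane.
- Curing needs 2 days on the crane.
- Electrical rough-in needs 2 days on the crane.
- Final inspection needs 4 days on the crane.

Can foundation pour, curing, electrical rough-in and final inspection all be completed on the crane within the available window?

The crane window is 16 − 6 = 10 days.
Running back to back, the jobs need 3 + 2 + 2 + 4 = 11 days on the crane.
Since 11 > 10, they cannot all fit.

No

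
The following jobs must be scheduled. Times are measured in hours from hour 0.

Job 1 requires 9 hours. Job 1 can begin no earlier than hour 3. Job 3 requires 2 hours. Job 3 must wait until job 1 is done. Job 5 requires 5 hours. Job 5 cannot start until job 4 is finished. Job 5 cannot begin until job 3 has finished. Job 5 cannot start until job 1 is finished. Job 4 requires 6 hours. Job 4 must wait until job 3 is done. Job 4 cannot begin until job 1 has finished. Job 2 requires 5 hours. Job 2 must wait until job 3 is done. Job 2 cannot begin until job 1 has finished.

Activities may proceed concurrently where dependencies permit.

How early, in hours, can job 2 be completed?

After its own release at hour 3, job 1 can start at hour 3 and finishes at hour 12.
Job 3 cannot begin until job 1 (finishes hour 12). It runs from hour 12 to 12 + 2 = hour 14.
Job 2 has to wait for job 3 (finishes hour 14); job 1 (finishes hour 12). The latest of these is hour 14, so job 2 runs hour 14 to 14 + 5 = hour 19.

19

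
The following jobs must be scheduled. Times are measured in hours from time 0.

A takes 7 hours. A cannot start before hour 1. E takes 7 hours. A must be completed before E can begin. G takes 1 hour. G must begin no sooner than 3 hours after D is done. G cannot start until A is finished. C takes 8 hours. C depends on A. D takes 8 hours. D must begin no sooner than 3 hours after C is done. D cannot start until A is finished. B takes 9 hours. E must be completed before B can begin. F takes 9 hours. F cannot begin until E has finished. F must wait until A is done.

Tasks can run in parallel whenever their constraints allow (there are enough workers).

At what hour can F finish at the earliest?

24

After its own release at hour 1, A can start at hour 1 and finishes at hour 8.
E cannot begin until A (finishes hour 8). It runs from hour 8 to 8 + 7 = hour 15.
F has to wait for E (finishes hour 15); A (finishes hour 8). The latest of these is hour 15, so F runs hour 15 to 15 + 9 = hour 24.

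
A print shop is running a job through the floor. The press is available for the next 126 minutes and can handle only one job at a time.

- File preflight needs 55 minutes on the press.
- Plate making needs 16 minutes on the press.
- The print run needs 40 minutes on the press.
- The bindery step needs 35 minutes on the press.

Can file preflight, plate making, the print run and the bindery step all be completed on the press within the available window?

Running back to back, the jobs need 55 + 16 + 40 + 35 = 146 minutes on the press.
Since 146 > 126, they cannot all fit.

No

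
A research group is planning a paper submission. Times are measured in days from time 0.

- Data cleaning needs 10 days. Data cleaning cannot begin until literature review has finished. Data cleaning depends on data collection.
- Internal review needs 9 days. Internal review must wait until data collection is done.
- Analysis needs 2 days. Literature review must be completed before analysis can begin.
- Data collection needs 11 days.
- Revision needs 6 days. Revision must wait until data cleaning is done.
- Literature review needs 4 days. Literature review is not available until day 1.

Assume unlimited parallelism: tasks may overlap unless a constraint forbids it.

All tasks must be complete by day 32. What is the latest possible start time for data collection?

Revision must finish by day 32; it takes 6 days, so it must start by 32 − 6 = day 26.
Since revision (must start by day 26) depends on it, data cleaning must finish by day 26. Backing off its 10-day duration gives a latest start of day 16.
Nothing follows internal review; the deadline of day 32 is its only limit. It must start by 32 − 9 = day 23.
Data collection has several dependents: data cleaning (must start by day 16); internal review (must start by day 23). The earliest of those limits is day 16, so data collection must start by 16 − 11 = day 5.

5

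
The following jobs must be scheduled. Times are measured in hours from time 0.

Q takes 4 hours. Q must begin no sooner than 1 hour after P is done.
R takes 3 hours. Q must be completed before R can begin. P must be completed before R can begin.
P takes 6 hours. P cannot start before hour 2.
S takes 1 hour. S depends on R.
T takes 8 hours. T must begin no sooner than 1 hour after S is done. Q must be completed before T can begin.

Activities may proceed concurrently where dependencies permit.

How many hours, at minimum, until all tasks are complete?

26

P waits on its own release at hour 2, so it starts at hour 2 and finishes at 2 + 6 = hour 8.
After P (finishes hour 8, plus 1-hour gap → hour 9), Q can start at hour 9 and finishes at hour 13.
R needs all of Q (finishes hour 13); P (finishes hour 8). That puts its earliest start at hour 13; it finishes at 13 + 3 = hour 16.
S waits on R (finishes hour 16), so it starts at hour 16 and finishes at 16 + 1 = hour 17.
T has to wait for S (finishes hour 17, plus 1-hour gap → hour 18); Q (finishes hour 13). The latest of these is hour 18, so T runs hour 18 to 18 + 8 = hour 26.
All tasks are finished once the last one completes. Finish times: P at 8, Q at 13, R at 16, S at 17, T at 26. The latest is hour 26.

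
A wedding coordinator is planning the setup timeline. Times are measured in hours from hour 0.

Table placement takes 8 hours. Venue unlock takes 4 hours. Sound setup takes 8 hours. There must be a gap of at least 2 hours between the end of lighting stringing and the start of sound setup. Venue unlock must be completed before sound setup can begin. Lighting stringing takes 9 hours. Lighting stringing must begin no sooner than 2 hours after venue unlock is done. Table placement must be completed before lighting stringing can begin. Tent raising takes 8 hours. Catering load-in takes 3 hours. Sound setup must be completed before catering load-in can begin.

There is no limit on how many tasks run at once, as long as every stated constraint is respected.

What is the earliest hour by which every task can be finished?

30

Nothing blocks table placement, so it runs from hour 0 to hour 8.
Tent raising has no prerequisites, so it starts at hour 0 and finishes at hour 8.
Venue unlock has no prerequisites, so it starts at hour 0 and finishes at hour 4.
Lighting stringing has to wait for venue unlock (finishes hour 4, plus 2-hour gap → hour 6); table placement (finishes hour 8). The latest of these is hour 8, so lighting stringing runs hour 8 to 8 + 9 = hour 17.
Sound setup has to wait for lighting stringing (finishes hour 17, plus 2-hour gap → hour 19); venue unlock (finishes hour 4). The latest of these is hour 19, so sound setup runs hour 19 to 19 + 8 = hour 27.
Catering load-in waits on sound setup (finishes hour 27), so it starts at hour 27 and finishes at 27 + 3 = hour 30.
All tasks are finished once the last one completes. Finish times: Venue unlock at 4, Tent raising at 8, Table placement at 8, Lighting stringing at 17, Sound setup at 27, Catering load-in at 30. The latest is hour 30.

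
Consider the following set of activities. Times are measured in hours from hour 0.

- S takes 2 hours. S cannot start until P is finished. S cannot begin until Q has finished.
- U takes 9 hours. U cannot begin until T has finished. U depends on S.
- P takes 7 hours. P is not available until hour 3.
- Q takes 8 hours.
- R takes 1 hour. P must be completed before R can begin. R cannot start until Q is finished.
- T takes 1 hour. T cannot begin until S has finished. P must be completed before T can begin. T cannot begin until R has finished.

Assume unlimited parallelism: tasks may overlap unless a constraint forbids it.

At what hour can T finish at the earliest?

Q has no prerequisites, so it starts at hour 0 and finishes at hour 8.
After its own release at hour 3, P can start at hour 3 and finishes at hour 10.
S needs all of P (finishes hour 10); Q (finishes hour 8). That puts its earliest start at hour 10; it finishes at 10 + 2 = hour 12.
R needs all of P (finishes hour 10); Q (finishes hour 8). That puts its earliest start at hour 10; it finishes at 10 + 1 = hour 11.
T has to wait for S (finishes hour 12); P (finishes hour 10); R (finishes hour 11). The latest of these is hour 12, so T runs hour 12 to 12 + 1 = hour 13.

13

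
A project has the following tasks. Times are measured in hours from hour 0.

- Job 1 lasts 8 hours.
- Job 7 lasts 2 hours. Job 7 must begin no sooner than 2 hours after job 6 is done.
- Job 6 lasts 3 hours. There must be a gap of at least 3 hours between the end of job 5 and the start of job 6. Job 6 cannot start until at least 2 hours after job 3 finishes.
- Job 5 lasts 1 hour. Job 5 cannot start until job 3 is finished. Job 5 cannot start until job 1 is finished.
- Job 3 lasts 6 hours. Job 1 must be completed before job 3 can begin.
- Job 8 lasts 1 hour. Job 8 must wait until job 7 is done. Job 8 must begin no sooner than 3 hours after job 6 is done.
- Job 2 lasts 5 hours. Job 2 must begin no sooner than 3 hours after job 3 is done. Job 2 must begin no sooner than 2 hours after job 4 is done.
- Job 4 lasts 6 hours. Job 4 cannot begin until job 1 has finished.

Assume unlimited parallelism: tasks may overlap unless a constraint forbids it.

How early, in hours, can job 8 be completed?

26

Job 1 can start immediately at hour 0; it finishes at hour 8.
Job 3 cannot begin until job 1 (finishes hour 8). It runs from hour 8 to 8 + 6 = hour 14.
Job 5 cannot start until job 3 (finishes hour 14); job 1 (finishes hour 8). The controlling bound is hour 14, so job 5 finishes at 14 + 1 = hour 15.
Job 6 has to wait for job 5 (finishes hour 15, plus 3-hour gap → hour 18); job 3 (finishes hour 14, plus 2-hour gap → hour 16). The latest of these is hour 18, so job 6 runs hour 18 to 18 + 3 = hour 21.
Job 7 cannot begin until job 6 (finishes hour 21, plus 2-hour gap → hour 23). It runs from hour 23 to 23 + 2 = hour 25.
Job 8 needs all of job 7 (finishes hour 25); job 6 (finishes hour 21, plus 3-hour gap → hour 24). That puts its earliest start at hour 25; it finishes at 25 + 1 = hour 26.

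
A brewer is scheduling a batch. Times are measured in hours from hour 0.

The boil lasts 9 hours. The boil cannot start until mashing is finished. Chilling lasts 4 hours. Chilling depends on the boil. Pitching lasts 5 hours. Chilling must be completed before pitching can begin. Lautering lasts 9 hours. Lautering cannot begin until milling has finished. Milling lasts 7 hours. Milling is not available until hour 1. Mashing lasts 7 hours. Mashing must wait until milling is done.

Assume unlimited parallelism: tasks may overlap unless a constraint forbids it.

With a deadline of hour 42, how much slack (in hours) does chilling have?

Milling cannot begin until its own release at hour 1. It runs from hour 1 to 1 + 7 = hour 8.
After milling (finishes hour 8), mashing can start at hour 8 and finishes at hour 15.
After mashing (finishes hour 15), the boil can start at hour 15 and finishes at hour 24.
Chilling cannot begin until the boil (finishes hour 24). It runs from hour 24 to 24 + 4 = hour 28.

Working backward from the deadline:
To finish by hour 42, pitching (duration 5) must start no later than hour 37.
Since pitching (must start by hour 37) depends on it, chilling must finish by hour 37. Backing off its 4-hour duration gives a latest start of hour 33.
So chilling can start as early as hour 24 and as late as hour 33, giving 33 − 24 = 9 hours of slack.

9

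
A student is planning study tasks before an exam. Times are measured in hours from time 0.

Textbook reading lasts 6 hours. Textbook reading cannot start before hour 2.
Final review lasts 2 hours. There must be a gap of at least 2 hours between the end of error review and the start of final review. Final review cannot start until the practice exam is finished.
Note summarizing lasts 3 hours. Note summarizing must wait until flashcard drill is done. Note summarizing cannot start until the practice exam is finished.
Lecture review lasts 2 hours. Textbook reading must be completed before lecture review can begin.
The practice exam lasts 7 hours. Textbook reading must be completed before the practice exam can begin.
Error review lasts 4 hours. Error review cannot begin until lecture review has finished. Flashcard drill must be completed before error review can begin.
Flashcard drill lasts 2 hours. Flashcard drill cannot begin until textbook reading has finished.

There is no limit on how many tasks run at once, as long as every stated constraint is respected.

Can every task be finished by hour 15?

After its own release at hour 2, textbook reading can start at hour 2 and finishes at hour 8.
The practice exam waits on textbook reading (finishes hour 8), so it starts at hour 8 and finishes at 8 + 7 = hour 15.
After textbook reading (finishes hour 8), flashcard drill can start at hour 8 and finishes at hour 10.
Note summarizing needs all of flashcard drill (finishes hour 10); the practice exam (finishes hour 15). That puts its earliest start at hour 15; it finishes at 15 + 3 = hour 18.
After textbook reading (finishes hour 8), lecture review can start at hour 8 and finishes at hour 10.
Error review cannot start until lecture review (finishes hour 10); flashcard drill (finishes hour 10). The controlling bound is hour 10, so error review finishes at 10 + 4 = hour 14.
For final review: error review (finishes hour 14, plus 2-hour gap → hour 16); the practice exam (finishes hour 15). Taking the maximum gives a start of hour 16, and it finishes at 16 + 2 = hour 18.
The earliest everything can be done is hour 18, which is after the deadline of 15, so it is not possible.

No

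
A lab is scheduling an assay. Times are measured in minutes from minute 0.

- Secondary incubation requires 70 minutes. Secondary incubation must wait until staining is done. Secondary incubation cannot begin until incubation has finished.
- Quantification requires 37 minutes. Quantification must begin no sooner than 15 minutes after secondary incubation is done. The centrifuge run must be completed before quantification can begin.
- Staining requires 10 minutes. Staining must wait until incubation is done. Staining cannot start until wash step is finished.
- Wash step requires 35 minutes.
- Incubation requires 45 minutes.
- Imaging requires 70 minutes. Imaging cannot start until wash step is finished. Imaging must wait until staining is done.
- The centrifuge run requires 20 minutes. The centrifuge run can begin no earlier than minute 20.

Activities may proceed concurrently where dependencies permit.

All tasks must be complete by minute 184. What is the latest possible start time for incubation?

Quantification has no dependents, so it just needs to finish by minute 184. Starting by 184 − 37 = minute 147 achieves that.
Secondary incubation must finish before quantification (must start by minute 147, minus 15-minute gap → minute 132). With a 70-minute duration, secondary incubation must start by 132 − 70 = minute 62.
Nothing follows imaging; the deadline of minute 184 is its only limit. It must start by 184 − 70 = minute 114.
Staining must finish in time for secondary incubation (must start by minute 62); imaging (must start by minute 114). The tightest is minute 62, so staining must start by 62 − 10 = minute 52.
Incubation has several dependents: staining (must start by minute 52); secondary incubation (must start by minute 62). The earliest of those limits is minute 52, so incubation must start by 52 − 45 = minute 7.

7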